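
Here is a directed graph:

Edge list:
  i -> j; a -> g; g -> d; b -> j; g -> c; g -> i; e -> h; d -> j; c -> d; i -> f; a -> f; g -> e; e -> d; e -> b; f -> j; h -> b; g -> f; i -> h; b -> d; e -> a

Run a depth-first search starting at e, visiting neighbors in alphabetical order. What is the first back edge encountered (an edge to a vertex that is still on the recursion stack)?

g->e

DFS from e (visiting neighbors in alphabetical order); mark gray on enter, black on exit:
e gray
  a gray
    f gray
      j gray
      j black
    f black
    g gray
      c gray
        d gray
          d→j: j black — skip
        d black
      c black
      g→d: d black — skip
      g→e: e is gray → back edge
First back edge: g → e.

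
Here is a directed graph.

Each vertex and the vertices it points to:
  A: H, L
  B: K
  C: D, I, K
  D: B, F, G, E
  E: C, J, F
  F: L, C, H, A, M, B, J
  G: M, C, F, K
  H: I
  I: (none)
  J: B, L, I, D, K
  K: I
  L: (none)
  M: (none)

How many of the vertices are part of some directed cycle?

6

A vertex is on a directed cycle iff it belongs to a strongly connected component of size ≥ 2 (or has a self-loop).
The vertices on cycles are {C, D, E, F, G, J} — 6 in total.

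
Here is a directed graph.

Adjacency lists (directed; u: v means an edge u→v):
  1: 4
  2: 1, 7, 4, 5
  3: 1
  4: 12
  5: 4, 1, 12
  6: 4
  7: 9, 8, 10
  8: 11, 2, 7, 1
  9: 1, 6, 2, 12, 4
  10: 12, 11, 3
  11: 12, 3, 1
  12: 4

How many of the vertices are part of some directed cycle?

6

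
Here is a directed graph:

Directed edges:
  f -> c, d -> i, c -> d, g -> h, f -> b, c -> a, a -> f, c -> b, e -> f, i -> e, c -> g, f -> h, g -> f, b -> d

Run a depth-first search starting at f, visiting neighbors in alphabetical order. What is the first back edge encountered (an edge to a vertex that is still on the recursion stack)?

e->f

DFS from f (visiting neighbors in alphabetical order); mark gray on enter, black on exit:
f gray
  b gray
    d gray
      i gray
        e gray
          e→f: f is gray → back edge
First back edge: e → f.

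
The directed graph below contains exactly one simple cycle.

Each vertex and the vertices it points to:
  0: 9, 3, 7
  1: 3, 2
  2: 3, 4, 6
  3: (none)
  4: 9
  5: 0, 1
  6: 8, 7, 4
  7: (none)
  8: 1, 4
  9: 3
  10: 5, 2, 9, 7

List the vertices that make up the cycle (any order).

DFS with gray/black marking from 2:
2 gray
  3 gray
  3 black
  4 gray
    9 gray
      9→3: 3 black — skip
    9 black
  4 black
  6 gray
    8 gray
      1 gray
        1→3: 3 black — skip
        1→2: 2 is gray → back edge
Back edge closes the cycle 2 → 6 → 8 → 1 → 2; its vertices are {1, 2, 6, 8}.

1, 2, 6, 8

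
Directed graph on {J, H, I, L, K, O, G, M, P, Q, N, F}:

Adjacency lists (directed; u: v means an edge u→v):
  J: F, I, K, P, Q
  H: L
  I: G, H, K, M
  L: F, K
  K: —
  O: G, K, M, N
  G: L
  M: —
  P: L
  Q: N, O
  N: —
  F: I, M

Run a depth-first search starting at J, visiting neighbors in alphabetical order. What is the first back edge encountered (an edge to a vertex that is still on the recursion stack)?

DFS from J (visiting neighbors in alphabetical order); mark gray on enter, black on exit:
J gray
  F gray
    I gray
      G gray
        L gray
          L→F: F is gray → back edge
First back edge: L → F.

L→F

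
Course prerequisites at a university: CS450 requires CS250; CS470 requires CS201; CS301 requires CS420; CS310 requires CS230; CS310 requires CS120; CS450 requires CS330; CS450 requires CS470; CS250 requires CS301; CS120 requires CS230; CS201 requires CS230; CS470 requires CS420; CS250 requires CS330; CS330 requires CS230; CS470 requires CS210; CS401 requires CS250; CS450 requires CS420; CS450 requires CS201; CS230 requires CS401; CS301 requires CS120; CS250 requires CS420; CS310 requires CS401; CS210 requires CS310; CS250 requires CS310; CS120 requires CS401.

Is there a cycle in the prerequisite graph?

Yes

DFS with white/gray/black marking, starting from CS470:
CS470 gray
  CS201 gray
    CS230 gray
      CS401 gray
        CS250 gray
          CS330 gray
            CS330→CS230: CS230 is gray → back edge
Back edge found, so a cycle exists: CS230 → CS401 → CS250 → CS330 → CS230.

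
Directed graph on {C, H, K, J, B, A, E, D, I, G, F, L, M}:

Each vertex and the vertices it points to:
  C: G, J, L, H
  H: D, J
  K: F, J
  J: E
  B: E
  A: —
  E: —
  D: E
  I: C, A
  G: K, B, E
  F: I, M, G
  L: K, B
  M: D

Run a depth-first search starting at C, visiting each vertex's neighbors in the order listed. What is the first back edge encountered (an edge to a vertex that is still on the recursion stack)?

DFS from C (visiting each vertex's neighbors in the order listed); mark gray on enter, black on exit:
C gray
  G gray
    K gray
      F gray
        I gray
          I→C: C is gray → back edge
First back edge: I → C.

I->C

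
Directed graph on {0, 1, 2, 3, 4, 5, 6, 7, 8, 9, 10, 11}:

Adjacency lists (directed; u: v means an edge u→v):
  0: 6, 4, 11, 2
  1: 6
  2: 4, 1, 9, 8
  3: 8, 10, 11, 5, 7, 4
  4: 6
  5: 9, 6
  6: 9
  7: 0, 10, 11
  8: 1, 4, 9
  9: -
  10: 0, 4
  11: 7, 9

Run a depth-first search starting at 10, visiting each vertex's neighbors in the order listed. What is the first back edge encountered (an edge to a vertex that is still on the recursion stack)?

7->0

DFS from 10 (visiting each vertex's neighbors in the order listed); mark gray on enter, black on exit:
10 gray
  0 gray
    6 gray
      9 gray
      9 black
    6 black
    4 gray
      4→6: 6 black — skip
    4 black
    11 gray
      7 gray
        7→0: 0 is gray → back edge
First back edge: 7 → 0.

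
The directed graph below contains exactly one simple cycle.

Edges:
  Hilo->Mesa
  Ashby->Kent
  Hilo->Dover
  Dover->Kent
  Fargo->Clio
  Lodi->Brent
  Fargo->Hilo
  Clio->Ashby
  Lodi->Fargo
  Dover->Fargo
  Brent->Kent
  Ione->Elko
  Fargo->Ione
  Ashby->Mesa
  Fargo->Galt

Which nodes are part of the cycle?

DFS with gray/black marking from Fargo:
Fargo gray
  Hilo gray
    Dover gray
      Dover→Fargo: Fargo is gray → back edge
Back edge closes the cycle Fargo → Hilo → Dover → Fargo; its vertices are {Hilo, Dover, Fargo}.

Hilo, Dover, Fargo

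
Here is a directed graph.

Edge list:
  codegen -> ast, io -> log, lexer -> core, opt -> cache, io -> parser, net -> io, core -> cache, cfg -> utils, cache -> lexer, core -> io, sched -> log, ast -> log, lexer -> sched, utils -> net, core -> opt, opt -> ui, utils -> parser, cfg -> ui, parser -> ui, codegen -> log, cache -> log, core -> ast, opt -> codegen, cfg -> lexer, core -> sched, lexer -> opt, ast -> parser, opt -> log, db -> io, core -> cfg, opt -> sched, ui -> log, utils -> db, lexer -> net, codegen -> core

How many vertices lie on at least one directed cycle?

6

A vertex is on a directed cycle iff it belongs to a strongly connected component of size ≥ 2 (or has a self-loop).
The vertices on cycles are {cfg, opt, core, cache, lexer, codegen} — 6 in total.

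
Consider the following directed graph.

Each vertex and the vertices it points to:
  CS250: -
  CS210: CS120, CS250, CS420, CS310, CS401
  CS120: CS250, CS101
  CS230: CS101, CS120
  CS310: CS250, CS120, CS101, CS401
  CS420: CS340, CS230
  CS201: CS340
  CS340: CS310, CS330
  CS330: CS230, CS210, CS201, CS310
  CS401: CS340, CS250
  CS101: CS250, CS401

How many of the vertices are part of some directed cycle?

A vertex is on a directed cycle iff it belongs to a strongly connected component of size ≥ 2 (or has a self-loop).
The vertices on cycles are {CS101, CS120, CS201, CS210, CS230, CS310, CS330, CS340, CS401, CS420} — 10 in total.

10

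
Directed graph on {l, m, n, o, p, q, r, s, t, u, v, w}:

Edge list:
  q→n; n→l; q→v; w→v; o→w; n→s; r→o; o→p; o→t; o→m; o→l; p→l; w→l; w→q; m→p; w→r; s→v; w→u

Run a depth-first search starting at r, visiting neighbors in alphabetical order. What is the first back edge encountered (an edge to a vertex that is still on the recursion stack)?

w→r

DFS from r (visiting neighbors in alphabetical order); mark gray on enter, black on exit:
r gray
  o gray
    l gray
    l black
    m gray
      p gray
        p→l: l black — skip
      p black
    m black
    o→p: p black — skip
    t gray
    t black
    w gray
      w→l: l black — skip
      q gray
        n gray
          n→l: l black — skip
          s gray
            v gray
            v black
          s black
        n black
        q→v: v black — skip
      q black
      w→r: r is gray → back edge
First back edge: w → r.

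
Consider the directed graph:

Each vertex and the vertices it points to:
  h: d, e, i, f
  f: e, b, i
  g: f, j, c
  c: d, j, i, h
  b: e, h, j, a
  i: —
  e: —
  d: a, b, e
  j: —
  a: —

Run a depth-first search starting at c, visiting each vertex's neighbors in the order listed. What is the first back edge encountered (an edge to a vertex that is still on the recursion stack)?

DFS from c (visiting each vertex's neighbors in the order listed); mark gray on enter, black on exit:
c gray
  d gray
    a gray
    a black
    b gray
      e gray
      e black
      h gray
        h→d: d is gray → back edge
First back edge: h → d.

h→d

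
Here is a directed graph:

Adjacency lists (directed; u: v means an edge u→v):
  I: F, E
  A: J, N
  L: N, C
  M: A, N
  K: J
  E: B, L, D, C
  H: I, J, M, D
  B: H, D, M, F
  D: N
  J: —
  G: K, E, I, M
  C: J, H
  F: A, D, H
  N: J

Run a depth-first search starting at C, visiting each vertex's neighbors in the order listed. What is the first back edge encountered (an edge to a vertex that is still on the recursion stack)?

DFS from C (visiting each vertex's neighbors in the order listed); mark gray on enter, black on exit:
C gray
  J gray
  J black
  H gray
    I gray
      F gray
        A gray
          A→J: J black — skip
          N gray
            N→J: J black — skip
          N black
        A black
        D gray
          D→N: N black — skip
        D black
        F→H: H is gray → back edge
First back edge: F → H.

F→H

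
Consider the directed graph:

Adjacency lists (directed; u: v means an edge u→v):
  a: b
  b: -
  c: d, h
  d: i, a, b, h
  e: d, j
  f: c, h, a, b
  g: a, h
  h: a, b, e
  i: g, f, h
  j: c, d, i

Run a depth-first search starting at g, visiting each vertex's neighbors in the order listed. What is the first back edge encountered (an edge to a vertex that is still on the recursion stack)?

DFS from g (visiting each vertex's neighbors in the order listed); mark gray on enter, black on exit:
g gray
  a gray
    b gray
    b black
  a black
  h gray
    h→a: a black — skip
    h→b: b black — skip
    e gray
      d gray
        i gray
          i→g: g is gray → back edge
First back edge: i → g.

i->g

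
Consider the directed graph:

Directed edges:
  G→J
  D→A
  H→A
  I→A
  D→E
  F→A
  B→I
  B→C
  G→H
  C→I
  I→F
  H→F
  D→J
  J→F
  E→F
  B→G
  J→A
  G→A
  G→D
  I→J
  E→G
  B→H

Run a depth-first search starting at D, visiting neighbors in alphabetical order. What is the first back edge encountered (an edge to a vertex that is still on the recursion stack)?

G→D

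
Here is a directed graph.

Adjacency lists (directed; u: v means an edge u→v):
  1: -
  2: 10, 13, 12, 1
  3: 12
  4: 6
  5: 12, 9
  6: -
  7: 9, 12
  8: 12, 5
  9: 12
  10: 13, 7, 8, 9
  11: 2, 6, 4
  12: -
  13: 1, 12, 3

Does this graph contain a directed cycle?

DFS with white/gray/black marking, starting from 13:
13 gray
  1 gray
  1 black
  12 gray
  12 black
  3 gray
    3→12: 12 black — skip
  3 black
13 black
2 gray
  10 gray
    10→13: 13 black — skip
    7 gray
      9 gray
        9→12: 12 black — skip
      9 black
      7→12: 12 black — skip
    7 black
    8 gray
      8→12: 12 black — skip
      5 gray
        5→12: 12 black — skip
        5→9: 9 black — skip
      5 black
    8 black
    10→9: 9 black — skip
  10 black
  2→13: 13 black — skip
  2→12: 12 black — skip
  2→1: 1 black — skip
2 black
4 gray
  6 gray
  6 black
4 black
11 gray
  11→2: 2 black — skip
  11→6: 6 black — skip
  11→4: 4 black — skip
11 black
Every edge goes to a white or black vertex — no back edge, so the graph is acyclic.

No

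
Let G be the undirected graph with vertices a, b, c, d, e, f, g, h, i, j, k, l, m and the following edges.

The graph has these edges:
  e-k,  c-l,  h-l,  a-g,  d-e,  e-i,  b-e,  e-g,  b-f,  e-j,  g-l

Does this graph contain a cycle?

No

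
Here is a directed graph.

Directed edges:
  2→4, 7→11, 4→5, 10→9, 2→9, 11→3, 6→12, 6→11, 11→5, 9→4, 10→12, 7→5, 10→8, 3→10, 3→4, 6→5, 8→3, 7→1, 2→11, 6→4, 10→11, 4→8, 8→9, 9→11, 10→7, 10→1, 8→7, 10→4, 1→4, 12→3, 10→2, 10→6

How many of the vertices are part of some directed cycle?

11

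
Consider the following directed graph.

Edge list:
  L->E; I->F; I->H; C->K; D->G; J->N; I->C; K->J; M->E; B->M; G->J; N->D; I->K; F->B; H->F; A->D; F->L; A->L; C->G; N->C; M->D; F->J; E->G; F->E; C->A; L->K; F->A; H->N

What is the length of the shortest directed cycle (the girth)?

For each vertex v, BFS finds the shortest path from v back to v.
The shortest such closed walk is N → C → G → J → N, length 4.

4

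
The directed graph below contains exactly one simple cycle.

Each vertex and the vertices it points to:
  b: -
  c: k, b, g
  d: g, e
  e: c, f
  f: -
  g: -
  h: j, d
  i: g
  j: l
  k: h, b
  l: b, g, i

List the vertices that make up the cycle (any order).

DFS with gray/black marking from h:
h gray
  j gray
    l gray
      b gray
      b black
      g gray
      g black
      i gray
        i→g: g black — skip
      i black
    l black
  j black
  d gray
    d→g: g black — skip
    e gray
      c gray
        k gray
          k→h: h is gray → back edge
Back edge closes the cycle h → d → e → c → k → h; its vertices are {c, d, e, h, k}.

c, d, e, h, k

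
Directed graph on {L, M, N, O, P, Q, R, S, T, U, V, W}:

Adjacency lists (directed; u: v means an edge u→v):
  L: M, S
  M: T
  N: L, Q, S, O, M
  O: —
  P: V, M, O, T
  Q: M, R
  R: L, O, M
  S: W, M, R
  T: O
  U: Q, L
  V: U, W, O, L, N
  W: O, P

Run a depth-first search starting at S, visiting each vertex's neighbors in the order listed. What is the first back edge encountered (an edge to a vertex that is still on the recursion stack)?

L→S

DFS from S (visiting each vertex's neighbors in the order listed); mark gray on enter, black on exit:
S gray
  W gray
    O gray
    O black
    P gray
      V gray
        U gray
          Q gray
            M gray
              T gray
                T→O: O black — skip
              T black
            M black
            R gray
              L gray
                L→M: M black — skip
                L→S: S is gray → back edge
First back edge: L → S.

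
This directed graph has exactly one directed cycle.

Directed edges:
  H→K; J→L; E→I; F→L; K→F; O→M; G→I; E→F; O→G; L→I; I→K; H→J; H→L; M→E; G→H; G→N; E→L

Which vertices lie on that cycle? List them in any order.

DFS with gray/black marking from K:
K gray
  F gray
    L gray
      I gray
        I→K: K is gray → back edge
Back edge closes the cycle K → F → L → I → K; its vertices are {F, I, K, L}.

F, I, K, L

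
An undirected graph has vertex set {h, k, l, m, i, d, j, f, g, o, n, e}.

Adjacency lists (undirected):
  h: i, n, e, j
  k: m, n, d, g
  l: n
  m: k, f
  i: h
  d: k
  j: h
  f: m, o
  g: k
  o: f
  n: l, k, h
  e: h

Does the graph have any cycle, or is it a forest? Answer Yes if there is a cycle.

DFS, tracking each vertex's parent; an edge to a visited non-parent vertex closes a cycle.
Start from g:
visit g (parent –)
  visit k (parent g)
    visit m (parent k)
      m–k: parent, skip
      visit f (parent m)
        f–m: parent, skip
        visit o (parent f)
          o–f: parent, skip
    visit n (parent k)
      visit l (parent n)
        l–n: parent, skip
      n–k: parent, skip
      visit h (parent n)
        visit i (parent h)
          i–h: parent, skip
        h–n: parent, skip
        visit e (parent h)
          e–h: parent, skip
        visit j (parent h)
          j–h: parent, skip
    visit d (parent k)
      d–k: parent, skip
    k–g: parent, skip
No non-parent visited neighbor found — the graph is a forest.

No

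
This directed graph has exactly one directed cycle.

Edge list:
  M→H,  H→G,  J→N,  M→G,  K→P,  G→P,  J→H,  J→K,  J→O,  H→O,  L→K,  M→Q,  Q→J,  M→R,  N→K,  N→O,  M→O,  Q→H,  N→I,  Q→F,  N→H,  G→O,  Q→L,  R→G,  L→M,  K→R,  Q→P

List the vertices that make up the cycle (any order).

L, M, Q

DFS with gray/black marking from Q:
Q gray
  F gray
  F black
  H gray
    G gray
      P gray
      P black
      O gray
      O black
    G black
    H→O: O black — skip
  H black
  Q→P: P black — skip
  J gray
    J→H: H black — skip
    J→O: O black — skip
    K gray
      R gray
        R→G: G black — skip
      R black
      K→P: P black — skip
    K black
    N gray
      N→K: K black — skip
      N→O: O black — skip
      N→H: H black — skip
      I gray
      I black
    N black
  J black
  L gray
    M gray
      M→R: R black — skip
      M→H: H black — skip
      M→Q: Q is gray → back edge
Back edge closes the cycle Q → L → M → Q; its vertices are {L, M, Q}.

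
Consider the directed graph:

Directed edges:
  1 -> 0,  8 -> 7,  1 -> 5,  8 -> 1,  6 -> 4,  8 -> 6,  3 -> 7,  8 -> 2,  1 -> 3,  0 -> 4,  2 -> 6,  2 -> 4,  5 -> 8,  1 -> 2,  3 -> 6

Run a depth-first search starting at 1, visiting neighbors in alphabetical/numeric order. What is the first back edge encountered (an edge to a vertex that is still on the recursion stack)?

8→1

DFS from 1 (visiting neighbors in alphabetical/numeric order); mark gray on enter, black on exit:
1 gray
  0 gray
    4 gray
    4 black
  0 black
  2 gray
    2→4: 4 black — skip
    6 gray
      6→4: 4 black — skip
    6 black
  2 black
  3 gray
    3→6: 6 black — skip
    7 gray
    7 black
  3 black
  5 gray
    8 gray
      8→1: 1 is gray → back edge
First back edge: 8 → 1.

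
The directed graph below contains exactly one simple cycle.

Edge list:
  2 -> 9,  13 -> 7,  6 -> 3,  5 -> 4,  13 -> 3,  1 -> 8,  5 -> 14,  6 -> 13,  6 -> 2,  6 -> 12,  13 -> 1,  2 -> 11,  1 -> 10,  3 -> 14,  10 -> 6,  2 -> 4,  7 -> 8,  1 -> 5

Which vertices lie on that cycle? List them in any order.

1, 6, 10, 13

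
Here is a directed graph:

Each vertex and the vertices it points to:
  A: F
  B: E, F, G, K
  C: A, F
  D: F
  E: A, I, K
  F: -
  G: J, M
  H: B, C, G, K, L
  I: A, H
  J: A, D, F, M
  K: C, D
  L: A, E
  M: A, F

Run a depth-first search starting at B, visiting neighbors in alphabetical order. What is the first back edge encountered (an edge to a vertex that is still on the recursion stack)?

DFS from B (visiting neighbors in alphabetical order); mark gray on enter, black on exit:
B gray
  E gray
    A gray
      F gray
      F black
    A black
    I gray
      I→A: A black — skip
      H gray
        H→B: B is gray → back edge
First back edge: H → B.

H→B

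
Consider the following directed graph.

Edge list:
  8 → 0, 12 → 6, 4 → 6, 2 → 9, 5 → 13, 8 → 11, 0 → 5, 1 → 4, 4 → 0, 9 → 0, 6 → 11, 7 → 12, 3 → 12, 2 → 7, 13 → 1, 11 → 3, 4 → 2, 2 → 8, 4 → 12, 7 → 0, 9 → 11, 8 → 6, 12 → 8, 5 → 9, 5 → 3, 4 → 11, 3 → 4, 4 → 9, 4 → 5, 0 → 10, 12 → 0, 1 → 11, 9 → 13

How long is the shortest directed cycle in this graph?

For each vertex v, BFS finds the shortest path from v back to v.
The shortest such closed walk is 4 → 11 → 3 → 4, length 3.

3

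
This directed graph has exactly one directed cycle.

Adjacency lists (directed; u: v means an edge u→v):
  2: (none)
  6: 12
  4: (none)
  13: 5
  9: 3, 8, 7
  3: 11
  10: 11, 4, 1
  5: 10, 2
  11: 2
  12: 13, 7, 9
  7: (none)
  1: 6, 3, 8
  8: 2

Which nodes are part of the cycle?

DFS with gray/black marking from 13:
13 gray
  5 gray
    10 gray
      11 gray
        2 gray
        2 black
      11 black
      4 gray
      4 black
      1 gray
        6 gray
          12 gray
            12→13: 13 is gray → back edge
Back edge closes the cycle 13 → 5 → 10 → 1 → 6 → 12 → 13; its vertices are {1, 5, 6, 10, 12, 13}.

1, 5, 6, 10, 12, 13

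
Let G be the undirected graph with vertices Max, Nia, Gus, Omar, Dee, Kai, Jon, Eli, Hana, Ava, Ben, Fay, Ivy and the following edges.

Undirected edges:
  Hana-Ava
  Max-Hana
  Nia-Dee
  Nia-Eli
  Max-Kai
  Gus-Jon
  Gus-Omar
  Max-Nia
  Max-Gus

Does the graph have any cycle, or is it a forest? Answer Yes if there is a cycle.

DFS, tracking each vertex's parent; an edge to a visited non-parent vertex closes a cycle.
Start from Dee:
visit Dee (parent –)
  visit Nia (parent Dee)
    visit Max (parent Nia)
      visit Gus (parent Max)
        visit Omar (parent Gus)
          Omar–Gus: parent, skip
        Gus–Max: parent, skip
        visit Jon (parent Gus)
          Jon–Gus: parent, skip
      visit Kai (parent Max)
        Kai–Max: parent, skip
      visit Hana (parent Max)
        Hana–Max: parent, skip
        visit Ava (parent Hana)
          Ava–Hana: parent, skip
      Max–Nia: parent, skip
    Nia–Dee: parent, skip
    visit Eli (parent Nia)
      Eli–Nia: parent, skip
visit Ben (parent –)
visit Fay (parent –)
visit Ivy (parent –)
No non-parent visited neighbor found — the graph is a forest.

No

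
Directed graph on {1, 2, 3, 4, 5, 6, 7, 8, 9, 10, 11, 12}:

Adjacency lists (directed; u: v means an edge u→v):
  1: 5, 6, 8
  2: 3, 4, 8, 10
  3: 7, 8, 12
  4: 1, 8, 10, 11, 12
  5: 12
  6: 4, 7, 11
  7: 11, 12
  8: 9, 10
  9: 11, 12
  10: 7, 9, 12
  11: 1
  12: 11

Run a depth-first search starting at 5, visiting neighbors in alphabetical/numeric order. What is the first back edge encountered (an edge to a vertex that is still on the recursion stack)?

1→5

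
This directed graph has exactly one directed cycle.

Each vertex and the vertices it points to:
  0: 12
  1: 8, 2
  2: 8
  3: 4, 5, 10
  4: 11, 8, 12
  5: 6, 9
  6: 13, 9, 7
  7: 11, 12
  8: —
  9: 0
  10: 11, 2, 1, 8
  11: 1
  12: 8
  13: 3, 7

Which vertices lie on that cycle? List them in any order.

3, 5, 6, 13

DFS with gray/black marking from 6:
6 gray
  13 gray
    3 gray
      4 gray
        11 gray
          1 gray
            8 gray
            8 black
            2 gray
              2→8: 8 black — skip
            2 black
          1 black
        11 black
        4→8: 8 black — skip
        12 gray
          12→8: 8 black — skip
        12 black
      4 black
      5 gray
        5→6: 6 is gray → back edge
Back edge closes the cycle 6 → 13 → 3 → 5 → 6; its vertices are {3, 5, 6, 13}.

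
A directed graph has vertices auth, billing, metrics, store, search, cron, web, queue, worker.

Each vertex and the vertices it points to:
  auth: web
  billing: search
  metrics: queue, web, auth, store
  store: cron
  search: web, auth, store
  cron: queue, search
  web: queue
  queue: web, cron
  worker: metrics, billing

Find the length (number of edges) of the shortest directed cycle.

For each vertex v, BFS finds the shortest path from v back to v.
The shortest such closed walk is web → queue → web, length 2.

2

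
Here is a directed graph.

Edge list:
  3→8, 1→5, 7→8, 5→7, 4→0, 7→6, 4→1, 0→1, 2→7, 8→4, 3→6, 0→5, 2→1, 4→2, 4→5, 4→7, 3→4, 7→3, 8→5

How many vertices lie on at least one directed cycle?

8

A vertex is on a directed cycle iff it belongs to a strongly connected component of size ≥ 2 (or has a self-loop).
The vertices on cycles are {0, 1, 2, 3, 4, 5, 7, 8} — 8 in total.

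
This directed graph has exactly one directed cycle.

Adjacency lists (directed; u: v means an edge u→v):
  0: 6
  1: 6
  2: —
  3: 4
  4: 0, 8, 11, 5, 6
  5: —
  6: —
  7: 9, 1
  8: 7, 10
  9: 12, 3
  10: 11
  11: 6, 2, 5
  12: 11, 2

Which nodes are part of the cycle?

DFS with gray/black marking from 4:
4 gray
  0 gray
    6 gray
    6 black
  0 black
  8 gray
    7 gray
      9 gray
        12 gray
          11 gray
            11→6: 6 black — skip
            2 gray
            2 black
            5 gray
            5 black
          11 black
          12→2: 2 black — skip
        12 black
        3 gray
          3→4: 4 is gray → back edge
Back edge closes the cycle 4 → 8 → 7 → 9 → 3 → 4; its vertices are {3, 4, 7, 8, 9}.

3, 4, 7, 8, 9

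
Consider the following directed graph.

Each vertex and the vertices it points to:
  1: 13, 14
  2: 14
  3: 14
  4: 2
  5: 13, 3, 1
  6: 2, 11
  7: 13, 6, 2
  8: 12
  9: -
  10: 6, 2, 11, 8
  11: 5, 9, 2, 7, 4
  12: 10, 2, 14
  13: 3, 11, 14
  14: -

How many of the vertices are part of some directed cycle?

9

A vertex is on a directed cycle iff it belongs to a strongly connected component of size ≥ 2 (or has a self-loop).
The vertices on cycles are {1, 5, 6, 7, 8, 10, 11, 12, 13} — 9 in total.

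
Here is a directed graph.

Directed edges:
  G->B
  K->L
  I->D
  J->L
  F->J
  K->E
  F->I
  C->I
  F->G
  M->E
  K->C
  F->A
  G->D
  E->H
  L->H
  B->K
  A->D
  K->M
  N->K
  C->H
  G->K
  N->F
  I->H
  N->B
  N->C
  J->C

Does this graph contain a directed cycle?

DFS with white/gray/black marking, starting from N:
N gray
  B gray
    K gray
      L gray
        H gray
        H black
      L black
      C gray
        I gray
          D gray
          D black
          I→H: H black — skip
        I black
        C→H: H black — skip
      C black
      M gray
        E gray
          E→H: H black — skip
        E black
      M black
      K→E: E black — skip
    K black
  B black
  N→C: C black — skip
  F gray
    G gray
      G→K: K black — skip
      G→D: D black — skip
      G→B: B black — skip
    G black
    A gray
      A→D: D black — skip
    A black
    F→I: I black — skip
    J gray
      J→L: L black — skip
      J→C: C black — skip
    J black
  F black
  N→K: K black — skip
N black
Every edge goes to a white or black vertex — no back edge, so the graph is acyclic.

No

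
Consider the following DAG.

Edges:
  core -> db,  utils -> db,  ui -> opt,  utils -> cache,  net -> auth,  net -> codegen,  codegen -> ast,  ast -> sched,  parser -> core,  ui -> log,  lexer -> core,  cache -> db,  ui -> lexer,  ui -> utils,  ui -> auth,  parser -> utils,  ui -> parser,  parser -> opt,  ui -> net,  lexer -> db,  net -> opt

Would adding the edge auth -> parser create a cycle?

No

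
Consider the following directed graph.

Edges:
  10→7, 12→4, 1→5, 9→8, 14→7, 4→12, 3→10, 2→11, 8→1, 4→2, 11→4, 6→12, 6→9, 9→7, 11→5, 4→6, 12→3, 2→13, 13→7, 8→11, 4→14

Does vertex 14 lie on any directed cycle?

No

14 lies on a cycle iff there is a path from 14 back to itself.
Exploring from 14, it never reaches itself; equivalently, its strongly connected component is a singleton.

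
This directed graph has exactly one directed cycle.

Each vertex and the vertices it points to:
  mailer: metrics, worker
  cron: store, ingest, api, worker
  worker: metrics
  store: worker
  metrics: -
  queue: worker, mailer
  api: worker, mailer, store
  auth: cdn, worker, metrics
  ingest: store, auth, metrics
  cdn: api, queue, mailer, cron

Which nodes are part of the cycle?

cdn, auth, cron, ingest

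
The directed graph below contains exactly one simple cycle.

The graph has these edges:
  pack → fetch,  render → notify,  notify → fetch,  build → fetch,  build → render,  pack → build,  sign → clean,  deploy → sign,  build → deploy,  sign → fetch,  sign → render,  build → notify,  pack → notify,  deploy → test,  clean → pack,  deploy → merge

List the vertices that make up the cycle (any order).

DFS with gray/black marking from deploy:
deploy gray
  sign gray
    render gray
      notify gray
        fetch gray
        fetch black
      notify black
    render black
    clean gray
      pack gray
        pack→fetch: fetch black — skip
        build gray
          build→fetch: fetch black — skip
          build→deploy: deploy is gray → back edge
Back edge closes the cycle deploy → sign → clean → pack → build → deploy; its vertices are {pack, sign, build, clean, deploy}.

pack, sign, build, clean, deploy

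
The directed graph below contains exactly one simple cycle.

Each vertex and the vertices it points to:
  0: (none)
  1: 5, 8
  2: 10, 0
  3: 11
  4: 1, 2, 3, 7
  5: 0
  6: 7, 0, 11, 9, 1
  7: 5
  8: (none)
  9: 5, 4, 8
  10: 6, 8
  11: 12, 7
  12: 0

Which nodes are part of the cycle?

2, 4, 6, 9, 10

DFS with gray/black marking from 4:
4 gray
  1 gray
    5 gray
      0 gray
      0 black
    5 black
    8 gray
    8 black
  1 black
  2 gray
    10 gray
      6 gray
        7 gray
          7→5: 5 black — skip
        7 black
        6→0: 0 black — skip
        11 gray
          12 gray
            12→0: 0 black — skip
          12 black
          11→7: 7 black — skip
        11 black
        9 gray
          9→5: 5 black — skip
          9→4: 4 is gray → back edge
Back edge closes the cycle 4 → 2 → 10 → 6 → 9 → 4; its vertices are {2, 4, 6, 9, 10}.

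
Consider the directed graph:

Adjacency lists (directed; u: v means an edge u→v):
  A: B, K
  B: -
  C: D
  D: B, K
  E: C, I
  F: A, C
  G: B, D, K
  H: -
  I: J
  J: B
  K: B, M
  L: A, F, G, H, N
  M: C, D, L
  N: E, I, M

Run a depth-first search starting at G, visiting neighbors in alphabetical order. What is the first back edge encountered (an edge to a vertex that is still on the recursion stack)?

DFS from G (visiting neighbors in alphabetical order); mark gray on enter, black on exit:
G gray
  B gray
  B black
  D gray
    D→B: B black — skip
    K gray
      K→B: B black — skip
      M gray
        C gray
          C→D: D is gray → back edge
First back edge: C → D.

C→D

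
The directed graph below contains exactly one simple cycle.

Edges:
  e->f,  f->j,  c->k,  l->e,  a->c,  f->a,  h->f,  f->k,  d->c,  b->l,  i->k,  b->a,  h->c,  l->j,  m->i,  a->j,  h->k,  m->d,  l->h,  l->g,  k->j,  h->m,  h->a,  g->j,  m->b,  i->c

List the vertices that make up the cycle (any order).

DFS with gray/black marking from m:
m gray
  b gray
    a gray
      c gray
        k gray
          j gray
          j black
        k black
      c black
      a→j: j black — skip
    a black
    l gray
      h gray
        h→k: k black — skip
        h→a: a black — skip
        h→c: c black — skip
        h→m: m is gray → back edge
Back edge closes the cycle m → b → l → h → m; its vertices are {b, h, l, m}.

b, h, l, m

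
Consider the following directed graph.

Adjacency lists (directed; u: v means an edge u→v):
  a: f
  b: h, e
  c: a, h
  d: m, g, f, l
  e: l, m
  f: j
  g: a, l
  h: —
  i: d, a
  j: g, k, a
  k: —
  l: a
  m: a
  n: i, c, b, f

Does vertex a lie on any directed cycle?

a is on a cycle iff a can reach itself via ≥1 edge.
a → f → j → a — yes.

Yes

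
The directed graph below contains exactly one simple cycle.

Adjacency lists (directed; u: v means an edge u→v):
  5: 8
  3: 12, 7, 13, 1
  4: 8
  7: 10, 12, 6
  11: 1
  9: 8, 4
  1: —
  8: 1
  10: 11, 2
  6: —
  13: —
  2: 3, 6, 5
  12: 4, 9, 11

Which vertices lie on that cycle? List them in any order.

DFS with gray/black marking from 10:
10 gray
  11 gray
    1 gray
    1 black
  11 black
  2 gray
    3 gray
      12 gray
        4 gray
          8 gray
            8→1: 1 black — skip
          8 black
        4 black
        9 gray
          9→8: 8 black — skip
          9→4: 4 black — skip
        9 black
        12→11: 11 black — skip
      12 black
      7 gray
        7→10: 10 is gray → back edge
Back edge closes the cycle 10 → 2 → 3 → 7 → 10; its vertices are {2, 3, 7, 10}.

2, 3, 7, 10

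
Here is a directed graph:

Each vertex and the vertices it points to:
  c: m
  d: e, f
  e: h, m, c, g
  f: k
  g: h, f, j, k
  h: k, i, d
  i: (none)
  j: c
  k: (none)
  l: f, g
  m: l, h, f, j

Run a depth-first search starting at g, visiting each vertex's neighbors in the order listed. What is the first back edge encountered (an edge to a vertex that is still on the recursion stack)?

e→h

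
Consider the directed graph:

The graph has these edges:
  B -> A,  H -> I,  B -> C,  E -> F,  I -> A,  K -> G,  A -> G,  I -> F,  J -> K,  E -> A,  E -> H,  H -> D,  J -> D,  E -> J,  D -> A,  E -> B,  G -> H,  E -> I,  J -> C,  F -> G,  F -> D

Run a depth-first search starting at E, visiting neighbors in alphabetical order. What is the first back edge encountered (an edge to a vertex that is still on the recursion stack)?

DFS from E (visiting neighbors in alphabetical order); mark gray on enter, black on exit:
E gray
  A gray
    G gray
      H gray
        D gray
          D→A: A is gray → back edge
First back edge: D → A.

D→A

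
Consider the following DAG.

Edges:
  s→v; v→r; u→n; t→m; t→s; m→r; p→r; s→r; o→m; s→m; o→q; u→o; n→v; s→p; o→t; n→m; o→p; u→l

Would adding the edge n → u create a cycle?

Adding n→u creates a cycle iff u can already reach n.
Path from u: u → n.
So u → … → n → u is a cycle.

Yes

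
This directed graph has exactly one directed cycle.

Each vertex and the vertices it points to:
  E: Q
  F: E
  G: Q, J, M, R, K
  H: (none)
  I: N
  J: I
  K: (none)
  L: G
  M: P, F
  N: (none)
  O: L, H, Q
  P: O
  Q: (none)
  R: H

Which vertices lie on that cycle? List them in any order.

G, L, M, O, P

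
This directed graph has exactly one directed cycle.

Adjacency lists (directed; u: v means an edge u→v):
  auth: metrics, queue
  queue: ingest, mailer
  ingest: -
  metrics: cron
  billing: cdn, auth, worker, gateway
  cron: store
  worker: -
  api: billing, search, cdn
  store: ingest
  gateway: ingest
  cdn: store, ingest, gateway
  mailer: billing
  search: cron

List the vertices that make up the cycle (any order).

DFS with gray/black marking from billing:
billing gray
  cdn gray
    store gray
      ingest gray
      ingest black
    store black
    cdn→ingest: ingest black — skip
    gateway gray
      gateway→ingest: ingest black — skip
    gateway black
  cdn black
  auth gray
    metrics gray
      cron gray
        cron→store: store black — skip
      cron black
    metrics black
    queue gray
      queue→ingest: ingest black — skip
      mailer gray
        mailer→billing: billing is gray → back edge
Back edge closes the cycle billing → auth → queue → mailer → billing; its vertices are {auth, queue, mailer, billing}.

auth, queue, mailer, billing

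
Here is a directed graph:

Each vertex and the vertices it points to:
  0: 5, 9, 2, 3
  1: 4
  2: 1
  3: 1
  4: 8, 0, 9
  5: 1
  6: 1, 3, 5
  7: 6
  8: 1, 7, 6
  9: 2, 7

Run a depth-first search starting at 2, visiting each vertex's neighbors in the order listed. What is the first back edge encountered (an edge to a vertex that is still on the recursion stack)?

DFS from 2 (visiting each vertex's neighbors in the order listed); mark gray on enter, black on exit:
2 gray
  1 gray
    4 gray
      8 gray
        8→1: 1 is gray → back edge
First back edge: 8 → 1.

8→1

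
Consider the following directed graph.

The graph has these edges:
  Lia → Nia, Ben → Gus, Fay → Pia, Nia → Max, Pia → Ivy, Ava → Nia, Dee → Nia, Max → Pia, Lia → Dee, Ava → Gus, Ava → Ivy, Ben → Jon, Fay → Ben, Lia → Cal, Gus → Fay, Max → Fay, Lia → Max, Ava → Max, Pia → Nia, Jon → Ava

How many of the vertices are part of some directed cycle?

A vertex is on a directed cycle iff it belongs to a strongly connected component of size ≥ 2 (or has a self-loop).
The vertices on cycles are {Ava, Ben, Fay, Gus, Jon, Max, Nia, Pia} — 8 in total.

8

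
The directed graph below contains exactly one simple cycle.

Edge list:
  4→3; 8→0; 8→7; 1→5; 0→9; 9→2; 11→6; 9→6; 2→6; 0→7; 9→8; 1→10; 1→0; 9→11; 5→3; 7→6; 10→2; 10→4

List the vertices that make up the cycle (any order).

0, 8, 9

DFS with gray/black marking from 0:
0 gray
  9 gray
    6 gray
    6 black
    8 gray
      8→0: 0 is gray → back edge
Back edge closes the cycle 0 → 9 → 8 → 0; its vertices are {0, 8, 9}.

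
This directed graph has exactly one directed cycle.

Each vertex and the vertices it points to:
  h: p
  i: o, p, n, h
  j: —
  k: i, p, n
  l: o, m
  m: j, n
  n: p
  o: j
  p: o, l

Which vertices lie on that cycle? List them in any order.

l, m, n, p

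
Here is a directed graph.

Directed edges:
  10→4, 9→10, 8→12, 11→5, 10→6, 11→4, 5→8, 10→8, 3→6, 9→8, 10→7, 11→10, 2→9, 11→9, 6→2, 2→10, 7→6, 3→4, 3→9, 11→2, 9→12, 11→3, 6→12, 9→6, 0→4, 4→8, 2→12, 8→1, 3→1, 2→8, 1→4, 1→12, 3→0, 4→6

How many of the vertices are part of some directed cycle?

A vertex is on a directed cycle iff it belongs to a strongly connected component of size ≥ 2 (or has a self-loop).
The vertices on cycles are {1, 2, 4, 6, 7, 8, 9, 10} — 8 in total.

8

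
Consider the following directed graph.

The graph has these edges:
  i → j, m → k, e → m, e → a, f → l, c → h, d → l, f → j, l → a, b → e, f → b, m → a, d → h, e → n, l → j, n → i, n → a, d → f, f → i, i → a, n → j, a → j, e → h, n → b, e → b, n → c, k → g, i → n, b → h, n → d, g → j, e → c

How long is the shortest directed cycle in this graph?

For each vertex v, BFS finds the shortest path from v back to v.
The shortest such closed walk is e → b → e, length 2.

2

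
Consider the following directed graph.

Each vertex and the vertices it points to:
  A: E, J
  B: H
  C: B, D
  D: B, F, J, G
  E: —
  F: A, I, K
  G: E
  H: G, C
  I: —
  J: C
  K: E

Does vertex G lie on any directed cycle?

No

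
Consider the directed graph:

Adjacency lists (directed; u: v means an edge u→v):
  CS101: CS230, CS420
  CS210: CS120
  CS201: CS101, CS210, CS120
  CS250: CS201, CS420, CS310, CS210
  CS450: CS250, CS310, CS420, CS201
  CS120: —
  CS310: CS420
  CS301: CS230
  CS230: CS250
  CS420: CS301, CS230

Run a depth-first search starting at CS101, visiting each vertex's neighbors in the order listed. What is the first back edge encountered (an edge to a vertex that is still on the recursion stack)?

DFS from CS101 (visiting each vertex's neighbors in the order listed); mark gray on enter, black on exit:
CS101 gray
  CS230 gray
    CS250 gray
      CS201 gray
        CS201→CS101: CS101 is gray → back edge
First back edge: CS201 → CS101.

CS201→CS101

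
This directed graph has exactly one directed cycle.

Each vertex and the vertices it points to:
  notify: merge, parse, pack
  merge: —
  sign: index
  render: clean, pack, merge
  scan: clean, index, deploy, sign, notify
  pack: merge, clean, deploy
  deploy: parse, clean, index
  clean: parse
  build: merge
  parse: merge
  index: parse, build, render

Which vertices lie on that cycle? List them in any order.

DFS with gray/black marking from deploy:
deploy gray
  parse gray
    merge gray
    merge black
  parse black
  clean gray
    clean→parse: parse black — skip
  clean black
  index gray
    index→parse: parse black — skip
    build gray
      build→merge: merge black — skip
    build black
    render gray
      render→clean: clean black — skip
      pack gray
        pack→merge: merge black — skip
        pack→clean: clean black — skip
        pack→deploy: deploy is gray → back edge
Back edge closes the cycle deploy → index → render → pack → deploy; its vertices are {pack, index, deploy, render}.

pack, index, deploy, render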